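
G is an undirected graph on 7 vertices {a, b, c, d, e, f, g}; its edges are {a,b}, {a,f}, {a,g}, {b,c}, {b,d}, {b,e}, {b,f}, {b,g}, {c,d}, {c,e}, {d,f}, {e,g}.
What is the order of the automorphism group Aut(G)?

12

Vertex b is the unique vertex of degree 6; the remaining 6 vertices each have degree 3 and induce a cycle, so G is the wheel on 7 vertices with hub b. With the hub fixed, the remaining symmetry is that of the rim cycle C_6, giving the dihedral group D_6.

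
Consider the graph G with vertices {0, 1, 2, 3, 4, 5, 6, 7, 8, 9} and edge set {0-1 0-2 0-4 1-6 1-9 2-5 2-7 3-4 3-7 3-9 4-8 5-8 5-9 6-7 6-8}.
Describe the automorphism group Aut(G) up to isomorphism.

G is 3-regular on 10 vertices with no triangles and no 4-cycles (girth 5): this is the Petersen graph. It is a classical fact that the Petersen graph has automorphism group S_5 (order 120), arising from its description as the Kneser graph K(5,2).

the symmetric group S_5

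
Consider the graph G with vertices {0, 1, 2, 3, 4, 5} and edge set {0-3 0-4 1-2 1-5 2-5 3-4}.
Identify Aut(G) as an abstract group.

(D_3 × D_3) ⋊ Z_2

G has two connected components, {0, 3, 4} and {1, 2, 5}; each is 2-regular, so G = C_3 ⊔ C_3. With two isomorphic components, Aut(G) = Aut(C_3) ≀ S_2 = (D_3 × D_3) ⋊ Z_2: permute each cycle by D_3, then optionally swap the two cycles. Order 2·(2·3)² = 72.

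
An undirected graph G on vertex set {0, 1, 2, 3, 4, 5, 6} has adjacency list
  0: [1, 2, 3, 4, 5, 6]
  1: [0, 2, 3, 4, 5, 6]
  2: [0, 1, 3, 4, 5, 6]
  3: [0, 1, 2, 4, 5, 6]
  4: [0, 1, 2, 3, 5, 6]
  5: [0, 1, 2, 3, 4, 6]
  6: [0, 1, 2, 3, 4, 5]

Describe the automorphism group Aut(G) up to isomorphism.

All 7 vertices are pairwise adjacent: G = K_7. Every bijection on the vertex set is an automorphism of K_7; hence Aut(K_7) ≅ S_7, order 5040.

the symmetric group on 7 letters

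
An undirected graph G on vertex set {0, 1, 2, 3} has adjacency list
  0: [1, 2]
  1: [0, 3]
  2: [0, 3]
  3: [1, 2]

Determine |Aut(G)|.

G is 2-regular and connected on 4 vertices, i.e. the cycle C_4. C_4 has 4 rotations and 4 reflections, so Aut(C_4) ≅ D_4 of order 8.

8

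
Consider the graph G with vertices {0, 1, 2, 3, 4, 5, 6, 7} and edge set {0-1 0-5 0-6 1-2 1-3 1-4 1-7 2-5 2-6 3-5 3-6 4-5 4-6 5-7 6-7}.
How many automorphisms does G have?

The vertices split by degree into {1, 5, 6} (degree 5) and {0, 2, 3, 4, 7} (degree 3); every edge runs between the two parts, so G is the complete bipartite graph K_{3,5}. The parts have unequal sizes, so no automorphism swaps them; each part is permuted independently, giving S_5 × S_3 of order 5!·3! = 720.

720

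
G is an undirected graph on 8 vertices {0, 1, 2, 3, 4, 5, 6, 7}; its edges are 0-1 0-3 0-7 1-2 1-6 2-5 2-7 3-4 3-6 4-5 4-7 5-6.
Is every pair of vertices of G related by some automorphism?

G is 3-regular and bipartite on 2^3 = 8 vertices with girth 4; it is the hypercube graph Q_3. The symmetry group of the 3-cube is the hyperoctahedral group B_3 = Z_2 ≀ S_3, of order 2^3·3! = 48. This group acts transitively on the 8 vertices.

Yes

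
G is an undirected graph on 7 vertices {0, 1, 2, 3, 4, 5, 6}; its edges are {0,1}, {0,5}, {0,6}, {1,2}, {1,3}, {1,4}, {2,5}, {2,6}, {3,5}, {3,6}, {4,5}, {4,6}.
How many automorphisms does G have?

144

The vertices split by degree into {1, 5, 6} (degree 4) and {0, 2, 3, 4} (degree 3); every edge runs between the two parts, so G is the complete bipartite graph K_{3,4}. The parts have unequal sizes, so no automorphism swaps them; each part is permuted independently, giving S_3 × S_4 of order 3!·4! = 144.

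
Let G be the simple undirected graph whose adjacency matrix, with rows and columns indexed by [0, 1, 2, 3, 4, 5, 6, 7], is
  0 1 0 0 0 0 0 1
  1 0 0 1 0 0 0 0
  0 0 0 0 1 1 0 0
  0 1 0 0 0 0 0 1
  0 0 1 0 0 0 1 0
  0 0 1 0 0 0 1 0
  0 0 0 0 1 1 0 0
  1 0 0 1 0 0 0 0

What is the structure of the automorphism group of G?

G has two connected components, {2, 4, 5, 6} and {0, 1, 3, 7}; each is 2-regular, so G = C_4 ⊔ C_4. Aut of a disjoint union of two copies of C_4 is the wreath product D_4 ≀ Z_2, of order 2·8² = 128.

(D_4 × D_4) ⋊ Z_2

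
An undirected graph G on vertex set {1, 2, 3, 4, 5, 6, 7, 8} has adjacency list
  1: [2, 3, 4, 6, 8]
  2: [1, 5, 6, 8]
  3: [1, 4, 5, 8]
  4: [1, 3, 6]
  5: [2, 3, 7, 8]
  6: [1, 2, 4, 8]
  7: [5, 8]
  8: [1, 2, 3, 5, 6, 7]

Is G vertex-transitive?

Vertex 1 is the only vertex of degree 5, so every automorphism fixes it; G is not vertex-transitive.

No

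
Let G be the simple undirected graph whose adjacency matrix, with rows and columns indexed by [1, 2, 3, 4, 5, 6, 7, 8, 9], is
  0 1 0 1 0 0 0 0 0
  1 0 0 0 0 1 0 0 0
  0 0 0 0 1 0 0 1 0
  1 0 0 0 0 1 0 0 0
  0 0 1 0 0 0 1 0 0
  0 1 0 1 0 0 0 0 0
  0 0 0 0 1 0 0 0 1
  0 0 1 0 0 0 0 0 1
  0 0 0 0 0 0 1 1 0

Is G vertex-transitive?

No

G has two connected components, {3, 5, 7, 8, 9} and {1, 2, 4, 6}; each is 2-regular, so G = C_5 ⊔ C_4. The orbit of 1 under Aut(G) is {1, 2, 4, 6}, which does not contain 3, so G is not vertex-transitive.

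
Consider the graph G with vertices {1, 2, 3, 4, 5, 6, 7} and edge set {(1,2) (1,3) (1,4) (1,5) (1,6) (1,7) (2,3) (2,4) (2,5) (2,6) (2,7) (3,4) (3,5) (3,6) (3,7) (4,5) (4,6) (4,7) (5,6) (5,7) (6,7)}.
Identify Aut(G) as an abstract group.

All 7 vertices are pairwise adjacent: G = K_7. Every bijection on the vertex set is an automorphism of K_7; hence Aut(K_7) ≅ S_7, order 5040.

the symmetric group on 7 letters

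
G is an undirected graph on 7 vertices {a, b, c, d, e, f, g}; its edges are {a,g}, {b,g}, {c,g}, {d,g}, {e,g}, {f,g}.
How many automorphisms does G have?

720

Vertex g has degree 6 and every other vertex has degree 1, so G is the star K_{1,6} with centre g. The 6 leaves are pairwise interchangeable while the centre is fixed, giving Aut(G) = S_6.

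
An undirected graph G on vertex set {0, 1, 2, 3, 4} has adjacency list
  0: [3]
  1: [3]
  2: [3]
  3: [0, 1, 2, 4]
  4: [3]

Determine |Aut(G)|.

24

Vertex 3 has degree 4 and every other vertex has degree 1, so G is the star K_{1,4} with centre 3. The 4 leaves are pairwise interchangeable while the centre is fixed, giving Aut(G) = S_4.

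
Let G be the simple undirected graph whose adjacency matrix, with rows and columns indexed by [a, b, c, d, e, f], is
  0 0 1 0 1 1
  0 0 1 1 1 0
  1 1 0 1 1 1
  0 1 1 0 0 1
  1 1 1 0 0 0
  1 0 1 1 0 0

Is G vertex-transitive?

No

Vertex c is the only vertex of degree 5, so every automorphism fixes it; G is not vertex-transitive.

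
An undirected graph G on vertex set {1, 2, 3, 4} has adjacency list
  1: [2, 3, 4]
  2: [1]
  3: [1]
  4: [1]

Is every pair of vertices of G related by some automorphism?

No

Vertex 1 is the only vertex of degree 3, so every automorphism fixes it; G is not vertex-transitive.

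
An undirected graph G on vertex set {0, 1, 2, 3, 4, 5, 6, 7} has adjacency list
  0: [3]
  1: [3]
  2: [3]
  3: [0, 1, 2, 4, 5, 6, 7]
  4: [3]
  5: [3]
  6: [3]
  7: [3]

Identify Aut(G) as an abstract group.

Vertex 3 has degree 7 and every other vertex has degree 1, so G is the star K_{1,7} with centre 3. The 7 leaves are pairwise interchangeable while the centre is fixed, giving Aut(G) = S_7.

the symmetric group on 7 letters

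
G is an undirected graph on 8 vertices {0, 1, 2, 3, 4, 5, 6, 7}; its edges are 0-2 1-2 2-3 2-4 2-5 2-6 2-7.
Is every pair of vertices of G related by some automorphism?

No

Vertex 2 is the only vertex of degree 7, so every automorphism fixes it; G is not vertex-transitive.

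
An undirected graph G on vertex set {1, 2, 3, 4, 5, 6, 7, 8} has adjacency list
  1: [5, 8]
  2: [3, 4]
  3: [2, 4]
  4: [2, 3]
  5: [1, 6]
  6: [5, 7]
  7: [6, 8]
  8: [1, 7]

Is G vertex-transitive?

G has two connected components, {1, 5, 6, 7, 8} and {2, 3, 4}; each is 2-regular, so G = C_5 ⊔ C_3. The orbit of 1 under Aut(G) is {1, 5, 6, 7, 8}, which does not contain 2, so G is not vertex-transitive.

No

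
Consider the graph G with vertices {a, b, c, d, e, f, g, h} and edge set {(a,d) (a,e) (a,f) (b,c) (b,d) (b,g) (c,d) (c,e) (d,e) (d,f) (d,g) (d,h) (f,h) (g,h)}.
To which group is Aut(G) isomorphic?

D_7

Vertex d is the unique vertex of degree 7; the remaining 7 vertices each have degree 3 and induce a cycle, so G is the wheel on 8 vertices with hub d. Every automorphism fixes the hub and acts on the rim 7-cycle, so Aut(G) ≅ Aut(C_7) = D_7 of order 14.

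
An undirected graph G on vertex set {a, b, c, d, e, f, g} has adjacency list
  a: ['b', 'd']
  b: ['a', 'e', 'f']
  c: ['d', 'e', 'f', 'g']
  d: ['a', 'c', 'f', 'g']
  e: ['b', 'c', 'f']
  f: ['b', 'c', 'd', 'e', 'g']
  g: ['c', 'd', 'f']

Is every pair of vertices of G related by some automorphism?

No

Vertex a is the only vertex of degree 2, so every automorphism fixes it; G is not vertex-transitive.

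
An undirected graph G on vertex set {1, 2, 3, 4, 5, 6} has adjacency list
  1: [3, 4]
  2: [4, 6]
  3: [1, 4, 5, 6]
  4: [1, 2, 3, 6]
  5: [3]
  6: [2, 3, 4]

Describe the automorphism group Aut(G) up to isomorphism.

the trivial group

Degrees alone do not determine every vertex (e.g. 1 and 2 both have degree 2), but their neighbour-degree multisets differ: N(1) has degrees [4, 4] while N(2) has degrees [3, 4]. Repeating this refinement separates all vertices, so the only automorphism is the identity.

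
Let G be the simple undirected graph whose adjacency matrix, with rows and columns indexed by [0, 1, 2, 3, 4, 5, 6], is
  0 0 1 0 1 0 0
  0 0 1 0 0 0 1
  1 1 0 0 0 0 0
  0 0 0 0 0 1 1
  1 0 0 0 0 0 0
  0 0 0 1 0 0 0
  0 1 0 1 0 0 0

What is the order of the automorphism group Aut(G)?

The degree sequence is [2, 2, 2, 2, 1, 1, 2]; the two degree-1 vertices 4 and 5 are the ends of a path, so G = P_7. The only nontrivial automorphism of a path is the end-to-end reflection, so Aut(G) ≅ Z_2.

2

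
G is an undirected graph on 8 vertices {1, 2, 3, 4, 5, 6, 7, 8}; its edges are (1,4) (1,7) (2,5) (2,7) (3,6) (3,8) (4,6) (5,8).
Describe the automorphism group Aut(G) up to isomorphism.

G is 2-regular and connected on 8 vertices, i.e. the cycle C_8. C_8 has 8 rotations and 8 reflections, so Aut(C_8) ≅ D_8 of order 16.

the dihedral group of order 16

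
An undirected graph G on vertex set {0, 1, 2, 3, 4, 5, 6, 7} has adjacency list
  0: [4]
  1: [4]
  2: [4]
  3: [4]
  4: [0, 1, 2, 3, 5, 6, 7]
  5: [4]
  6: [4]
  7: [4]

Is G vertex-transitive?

No

Vertex 4 is the only vertex of degree 7, so every automorphism fixes it; G is not vertex-transitive.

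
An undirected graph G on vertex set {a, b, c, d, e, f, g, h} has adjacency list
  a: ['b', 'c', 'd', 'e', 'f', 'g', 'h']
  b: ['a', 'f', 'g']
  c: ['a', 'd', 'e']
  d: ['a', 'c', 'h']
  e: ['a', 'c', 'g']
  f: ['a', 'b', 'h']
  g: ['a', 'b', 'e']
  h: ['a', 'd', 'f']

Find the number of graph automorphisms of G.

14

Vertex a is the unique vertex of degree 7; the remaining 7 vertices each have degree 3 and induce a cycle, so G is the wheel on 8 vertices with hub a. Every automorphism fixes the hub and acts on the rim 7-cycle, so Aut(G) ≅ Aut(C_7) = D_7 of order 14.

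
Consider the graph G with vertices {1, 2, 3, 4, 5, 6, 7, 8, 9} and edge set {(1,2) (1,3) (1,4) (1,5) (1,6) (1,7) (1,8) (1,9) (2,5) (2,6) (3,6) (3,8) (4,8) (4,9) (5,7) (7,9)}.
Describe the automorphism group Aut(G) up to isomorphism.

the dihedral group of order 16

Vertex 1 is the unique vertex of degree 8; the remaining 8 vertices each have degree 3 and induce a cycle, so G is the wheel on 9 vertices with hub 1. Every automorphism fixes the hub and acts on the rim 8-cycle, so Aut(G) ≅ Aut(C_8) = D_8 of order 16.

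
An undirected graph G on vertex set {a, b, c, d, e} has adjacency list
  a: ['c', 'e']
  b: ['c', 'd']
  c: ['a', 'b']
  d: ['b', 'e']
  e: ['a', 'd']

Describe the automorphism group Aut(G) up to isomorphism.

G is 2-regular and connected on 5 vertices, i.e. the cycle C_5. C_5 has 5 rotations and 5 reflections, so Aut(C_5) ≅ D_5 of order 10.

the dihedral group of order 10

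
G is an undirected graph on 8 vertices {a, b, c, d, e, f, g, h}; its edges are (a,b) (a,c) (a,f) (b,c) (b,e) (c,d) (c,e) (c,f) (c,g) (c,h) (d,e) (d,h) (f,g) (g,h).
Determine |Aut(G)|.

Vertex c is the unique vertex of degree 7; the remaining 7 vertices each have degree 3 and induce a cycle, so G is the wheel on 8 vertices with hub c. With the hub fixed, the remaining symmetry is that of the rim cycle C_7, giving the dihedral group D_7.

14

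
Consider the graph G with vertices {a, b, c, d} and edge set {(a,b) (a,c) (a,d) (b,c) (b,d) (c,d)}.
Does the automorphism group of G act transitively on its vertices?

All 4 vertices are pairwise adjacent: G = K_4. Every bijection on the vertex set is an automorphism of K_4; hence Aut(K_4) ≅ S_4, order 24. This group acts transitively on the 4 vertices.

Yes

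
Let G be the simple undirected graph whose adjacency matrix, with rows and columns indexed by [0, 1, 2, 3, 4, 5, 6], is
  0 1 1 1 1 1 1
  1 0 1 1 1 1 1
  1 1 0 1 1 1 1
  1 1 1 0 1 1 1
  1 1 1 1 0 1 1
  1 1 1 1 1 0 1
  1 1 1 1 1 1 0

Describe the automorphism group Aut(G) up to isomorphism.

Every vertex has degree 6, so G is the complete graph K_7. Any permutation of the 7 vertices preserves K_7, so Aut(K_7) = S_7 of order 7! = 5040.

the symmetric group on 7 letters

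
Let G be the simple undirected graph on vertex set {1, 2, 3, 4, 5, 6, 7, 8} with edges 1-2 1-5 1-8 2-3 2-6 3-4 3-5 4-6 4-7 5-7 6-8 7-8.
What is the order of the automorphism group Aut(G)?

G is 3-regular and bipartite on 2^3 = 8 vertices with girth 4; it is the hypercube graph Q_3. The symmetry group of the 3-cube is the hyperoctahedral group B_3 = Z_2 ≀ S_3, of order 2^3·3! = 48.

48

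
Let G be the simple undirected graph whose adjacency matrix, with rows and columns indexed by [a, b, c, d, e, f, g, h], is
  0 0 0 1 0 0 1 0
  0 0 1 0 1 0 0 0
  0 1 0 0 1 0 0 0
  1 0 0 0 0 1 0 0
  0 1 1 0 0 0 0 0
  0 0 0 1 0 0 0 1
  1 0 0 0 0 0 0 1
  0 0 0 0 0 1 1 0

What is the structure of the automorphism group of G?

G has two connected components, {a, d, f, g, h} and {b, c, e}; each is 2-regular, so G = C_5 ⊔ C_3. No automorphism exchanges components of different sizes, hence Aut(G) is the direct product D_5 × D_3, order 60.

D_5 × D_3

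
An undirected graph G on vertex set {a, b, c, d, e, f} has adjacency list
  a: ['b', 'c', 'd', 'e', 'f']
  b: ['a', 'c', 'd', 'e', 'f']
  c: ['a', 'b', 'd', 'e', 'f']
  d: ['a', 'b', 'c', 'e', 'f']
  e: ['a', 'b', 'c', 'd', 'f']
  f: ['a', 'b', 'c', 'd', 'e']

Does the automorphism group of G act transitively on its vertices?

All 6 vertices are pairwise adjacent: G = K_6. Any permutation of the 6 vertices preserves K_6, so Aut(K_6) = S_6 of order 6! = 720. Under this action every vertex can be carried to every other, so G is vertex-transitive.

Yes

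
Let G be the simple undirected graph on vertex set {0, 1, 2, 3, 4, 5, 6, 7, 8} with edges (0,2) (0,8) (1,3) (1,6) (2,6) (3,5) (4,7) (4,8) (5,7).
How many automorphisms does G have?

18

G is 2-regular and connected on 9 vertices, i.e. the cycle C_9. C_9 has 9 rotations and 9 reflections, so Aut(C_9) ≅ D_9 of order 18.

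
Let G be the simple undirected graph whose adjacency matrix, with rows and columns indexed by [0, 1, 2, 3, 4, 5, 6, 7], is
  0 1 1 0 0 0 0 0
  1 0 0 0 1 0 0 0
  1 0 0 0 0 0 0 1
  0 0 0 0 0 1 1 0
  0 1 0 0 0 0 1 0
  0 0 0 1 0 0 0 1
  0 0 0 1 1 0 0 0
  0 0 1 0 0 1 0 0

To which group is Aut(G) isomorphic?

G is 2-regular and connected on 8 vertices, i.e. the cycle C_8. The automorphisms of the 8-cycle are exactly the symmetries of a regular 8-gon: the dihedral group D_8, |D_8| = 16.

the dihedral group of order 16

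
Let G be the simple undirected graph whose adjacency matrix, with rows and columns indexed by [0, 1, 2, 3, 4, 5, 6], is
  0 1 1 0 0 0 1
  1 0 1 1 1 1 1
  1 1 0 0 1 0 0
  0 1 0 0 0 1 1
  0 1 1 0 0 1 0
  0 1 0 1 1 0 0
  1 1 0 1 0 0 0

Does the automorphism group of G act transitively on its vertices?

No

Vertex 1 is the only vertex of degree 6, so every automorphism fixes it; G is not vertex-transitive.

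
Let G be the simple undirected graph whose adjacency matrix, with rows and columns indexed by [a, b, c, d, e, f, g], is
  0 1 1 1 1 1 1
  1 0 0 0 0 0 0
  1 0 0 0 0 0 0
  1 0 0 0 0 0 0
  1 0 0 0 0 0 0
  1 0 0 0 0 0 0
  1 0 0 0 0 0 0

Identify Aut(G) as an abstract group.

S_6

Vertex a has degree 6 and every other vertex has degree 1, so G is the star K_{1,6} with centre a. Any automorphism fixes the centre and permutes the 6 leaves freely, so Aut(G) ≅ S_6 of order 6! = 720.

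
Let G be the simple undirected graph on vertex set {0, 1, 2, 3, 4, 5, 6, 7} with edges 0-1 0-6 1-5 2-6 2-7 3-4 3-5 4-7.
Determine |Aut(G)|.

Every vertex has degree 2 and the graph is connected, so G is the 8-cycle C_8. C_8 has 8 rotations and 8 reflections, so Aut(C_8) ≅ D_8 of order 16.

16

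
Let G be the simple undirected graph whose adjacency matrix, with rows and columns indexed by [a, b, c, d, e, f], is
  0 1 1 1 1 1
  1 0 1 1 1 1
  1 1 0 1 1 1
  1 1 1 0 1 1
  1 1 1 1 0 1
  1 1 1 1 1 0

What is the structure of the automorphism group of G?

S_6

All 6 vertices are pairwise adjacent: G = K_6. Every bijection on the vertex set is an automorphism of K_6; hence Aut(K_6) ≅ S_6, order 720.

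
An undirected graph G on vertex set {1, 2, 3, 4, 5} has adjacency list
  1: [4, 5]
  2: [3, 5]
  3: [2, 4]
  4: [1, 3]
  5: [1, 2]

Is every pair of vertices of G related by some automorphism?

Yes

G is 2-regular and connected on 5 vertices, i.e. the cycle C_5. C_5 has 5 rotations and 5 reflections, so Aut(C_5) ≅ D_5 of order 10. Under this action every vertex can be carried to every other, so G is vertex-transitive.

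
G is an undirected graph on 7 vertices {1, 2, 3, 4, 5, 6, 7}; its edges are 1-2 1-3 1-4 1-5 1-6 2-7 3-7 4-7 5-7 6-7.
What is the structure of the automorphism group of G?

S_5 × S_2

The vertices split by degree into {1, 7} (degree 5) and {2, 3, 4, 5, 6} (degree 2); every edge runs between the two parts, so G is the complete bipartite graph K_{2,5}. Automorphisms preserve the bipartition setwise (since the parts differ in size) and act as S_5 × S_2 within it; |Aut| = 240.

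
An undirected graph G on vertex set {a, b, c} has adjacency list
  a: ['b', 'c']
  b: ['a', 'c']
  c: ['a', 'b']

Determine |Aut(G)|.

6

All 3 vertices are pairwise adjacent: G = K_3. Every bijection on the vertex set is an automorphism of K_3; hence Aut(K_3) ≅ S_3, order 6.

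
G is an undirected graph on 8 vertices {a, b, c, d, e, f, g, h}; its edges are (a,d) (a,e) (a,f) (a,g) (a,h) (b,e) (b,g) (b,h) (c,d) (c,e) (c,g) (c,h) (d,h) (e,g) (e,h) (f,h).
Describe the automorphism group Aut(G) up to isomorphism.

{e}

The degree sequence is [5, 3, 4, 3, 5, 2, 4, 6]. Checking the degree-preserving permutations of the vertex set shows that none except the identity preserves every edge, so Aut(G) is trivial.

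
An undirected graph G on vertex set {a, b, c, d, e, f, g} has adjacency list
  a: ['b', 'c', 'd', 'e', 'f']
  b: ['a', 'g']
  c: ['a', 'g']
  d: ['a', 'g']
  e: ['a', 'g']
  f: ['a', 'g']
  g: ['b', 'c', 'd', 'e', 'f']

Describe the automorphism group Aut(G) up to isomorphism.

The vertices split by degree into {a, g} (degree 5) and {b, c, d, e, f} (degree 2); every edge runs between the two parts, so G is the complete bipartite graph K_{2,5}. The parts have unequal sizes, so no automorphism swaps them; each part is permuted independently, giving S_2 × S_5 of order 2!·5! = 240.

S_2 × S_5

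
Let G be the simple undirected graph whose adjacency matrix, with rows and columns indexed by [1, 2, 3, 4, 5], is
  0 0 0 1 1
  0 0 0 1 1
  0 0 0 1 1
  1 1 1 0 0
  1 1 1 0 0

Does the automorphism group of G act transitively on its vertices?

Automorphisms preserve degree, but G has vertices of degree 2 and vertices of degree 3; no automorphism maps one to the other, so G is not vertex-transitive.

No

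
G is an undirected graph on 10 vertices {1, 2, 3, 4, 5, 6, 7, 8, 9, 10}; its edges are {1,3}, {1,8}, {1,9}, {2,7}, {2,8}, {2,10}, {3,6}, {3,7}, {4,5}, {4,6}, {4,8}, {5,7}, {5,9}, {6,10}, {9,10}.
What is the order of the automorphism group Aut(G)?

G is 3-regular on 10 vertices with no triangles and no 4-cycles (girth 5): this is the Petersen graph. Viewing the Petersen graph as the Kneser graph K(5,2) — vertices are 2-subsets of {1,…,5}, edges join disjoint pairs — its automorphisms are exactly the permutations of the 5-element set, so Aut ≅ S_5 of order 120.

120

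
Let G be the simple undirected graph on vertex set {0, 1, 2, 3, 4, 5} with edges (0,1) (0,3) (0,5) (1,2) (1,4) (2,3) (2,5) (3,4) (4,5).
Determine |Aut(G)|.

G is 3-regular and bipartite with parts {0, 2, 4} and {1, 3, 5} (each part is independent and every cross-pair is an edge), so G = K_{3,3}. Aut(K_{3,3}) is the wreath product S_3 ≀ Z_2: permute within each part, then optionally swap the parts; |Aut| = 2·(3!)² = 72.

72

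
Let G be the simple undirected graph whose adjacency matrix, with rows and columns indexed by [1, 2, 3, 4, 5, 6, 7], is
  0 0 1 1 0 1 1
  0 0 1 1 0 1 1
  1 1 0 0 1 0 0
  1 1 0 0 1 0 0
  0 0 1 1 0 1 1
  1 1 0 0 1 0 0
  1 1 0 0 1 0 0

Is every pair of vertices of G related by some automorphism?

Automorphisms preserve degree, but G has vertices of degree 3 and vertices of degree 4; no automorphism maps one to the other, so G is not vertex-transitive.

No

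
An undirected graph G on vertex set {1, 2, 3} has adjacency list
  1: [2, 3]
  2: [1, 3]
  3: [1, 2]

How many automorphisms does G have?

6

Every vertex has degree 2, so G is the complete graph K_3. Every bijection on the vertex set is an automorphism of K_3; hence Aut(K_3) ≅ S_3, order 6.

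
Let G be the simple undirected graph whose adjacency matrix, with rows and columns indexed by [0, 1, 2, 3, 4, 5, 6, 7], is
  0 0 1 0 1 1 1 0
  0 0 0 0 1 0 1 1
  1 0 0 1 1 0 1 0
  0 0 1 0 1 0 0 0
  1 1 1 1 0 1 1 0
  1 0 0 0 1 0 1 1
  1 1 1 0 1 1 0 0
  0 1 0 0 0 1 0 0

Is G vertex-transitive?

Vertex 1 is the only vertex of degree 3, so every automorphism fixes it; G is not vertex-transitive.

No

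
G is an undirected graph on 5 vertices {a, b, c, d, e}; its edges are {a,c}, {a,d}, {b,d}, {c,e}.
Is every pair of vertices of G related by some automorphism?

Automorphisms preserve degree, but G has vertices of degree 1 and vertices of degree 2; no automorphism maps one to the other, so G is not vertex-transitive.

No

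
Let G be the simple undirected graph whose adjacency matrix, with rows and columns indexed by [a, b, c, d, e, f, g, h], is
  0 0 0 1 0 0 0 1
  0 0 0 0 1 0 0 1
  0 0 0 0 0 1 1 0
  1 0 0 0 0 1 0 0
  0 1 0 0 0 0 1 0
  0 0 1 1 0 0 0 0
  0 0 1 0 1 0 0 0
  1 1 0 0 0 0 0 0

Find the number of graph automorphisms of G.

16

Every vertex has degree 2 and the graph is connected, so G is the 8-cycle C_8. C_8 has 8 rotations and 8 reflections, so Aut(C_8) ≅ D_8 of order 16.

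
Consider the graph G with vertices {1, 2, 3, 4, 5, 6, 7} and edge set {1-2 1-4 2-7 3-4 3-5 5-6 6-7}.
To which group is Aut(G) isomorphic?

Every vertex has degree 2 and the graph is connected, so G is the 7-cycle C_7. C_7 has 7 rotations and 7 reflections, so Aut(C_7) ≅ D_7 of order 14.

D_7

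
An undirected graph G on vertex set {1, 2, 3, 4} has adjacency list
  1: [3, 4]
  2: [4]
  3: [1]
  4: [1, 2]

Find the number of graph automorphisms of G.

2

The degree sequence is [2, 1, 1, 2]; the two degree-1 vertices 2 and 3 are the ends of a path, so G = P_4. A path has exactly one nontrivial symmetry — reversal — giving Aut(G) of order 2.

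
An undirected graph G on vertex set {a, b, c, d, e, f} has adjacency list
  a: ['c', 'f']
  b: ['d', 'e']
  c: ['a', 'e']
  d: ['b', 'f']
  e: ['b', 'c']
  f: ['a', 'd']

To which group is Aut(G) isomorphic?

Every vertex has degree 2 and the graph is connected, so G is the 6-cycle C_6. C_6 has 6 rotations and 6 reflections, so Aut(C_6) ≅ D_6 of order 12.

the dihedral group of order 12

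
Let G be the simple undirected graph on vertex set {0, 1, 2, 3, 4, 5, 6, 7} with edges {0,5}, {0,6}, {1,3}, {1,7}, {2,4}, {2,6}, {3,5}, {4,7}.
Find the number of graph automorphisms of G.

G is 2-regular and connected on 8 vertices, i.e. the cycle C_8. The automorphisms of the 8-cycle are exactly the symmetries of a regular 8-gon: the dihedral group D_8, |D_8| = 16.

16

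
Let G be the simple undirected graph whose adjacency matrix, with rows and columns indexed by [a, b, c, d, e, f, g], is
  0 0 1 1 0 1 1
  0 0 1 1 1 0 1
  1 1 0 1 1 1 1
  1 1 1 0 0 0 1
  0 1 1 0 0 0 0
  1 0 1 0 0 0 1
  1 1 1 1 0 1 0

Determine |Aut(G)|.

1

Degrees alone do not determine every vertex (e.g. a and b both have degree 4), but their neighbour-degree multisets differ: N(a) has degrees [3, 4, 5, 6] while N(b) has degrees [2, 4, 5, 6]. Repeating this refinement separates all vertices, so the only automorphism is the identity.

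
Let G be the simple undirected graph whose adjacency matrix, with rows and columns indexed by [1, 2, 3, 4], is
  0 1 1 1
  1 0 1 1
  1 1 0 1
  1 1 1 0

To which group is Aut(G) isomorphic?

the symmetric group on 4 letters

All 4 vertices are pairwise adjacent: G = K_4. Any permutation of the 4 vertices preserves K_4, so Aut(K_4) = S_4 of order 4! = 24.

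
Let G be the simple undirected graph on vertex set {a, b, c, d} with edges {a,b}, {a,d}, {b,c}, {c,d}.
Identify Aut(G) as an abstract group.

G is 2-regular and bipartite with parts {a, c} and {b, d} (each part is independent and every cross-pair is an edge), so G = K_{2,2}. Each part can be permuted independently (S_2 × S_2) and the two equal-size parts can also be swapped, giving (S_2 × S_2) ⋊ Z_2 of order 2·(2!)² = 8.

(S_2 × S_2) ⋊ Z_2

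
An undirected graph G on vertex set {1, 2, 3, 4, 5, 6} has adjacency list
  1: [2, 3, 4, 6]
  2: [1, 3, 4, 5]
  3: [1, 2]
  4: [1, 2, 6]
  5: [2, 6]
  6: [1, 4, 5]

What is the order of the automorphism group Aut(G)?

Degrees alone do not determine every vertex (e.g. 1 and 2 both have degree 4), but their neighbour-degree multisets differ: N(1) has degrees [2, 3, 3, 4] while N(2) has degrees [2, 2, 3, 4]. Repeating this refinement separates all vertices, so the only automorphism is the identity.

1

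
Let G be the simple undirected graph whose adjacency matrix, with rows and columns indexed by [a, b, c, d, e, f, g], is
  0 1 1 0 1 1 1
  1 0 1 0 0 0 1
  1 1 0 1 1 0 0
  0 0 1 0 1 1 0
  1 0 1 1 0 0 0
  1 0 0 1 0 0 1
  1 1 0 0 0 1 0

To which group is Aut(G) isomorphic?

The degree sequence is [5, 3, 4, 3, 3, 3, 3]. Checking the degree-preserving permutations of the vertex set shows that none except the identity preserves every edge, so Aut(G) is trivial.

1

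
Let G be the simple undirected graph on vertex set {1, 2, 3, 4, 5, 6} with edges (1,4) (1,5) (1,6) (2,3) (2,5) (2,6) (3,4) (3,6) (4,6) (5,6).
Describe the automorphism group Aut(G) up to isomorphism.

Vertex 6 is the unique vertex of degree 5; the remaining 5 vertices each have degree 3 and induce a cycle, so G is the wheel on 6 vertices with hub 6. Every automorphism fixes the hub and acts on the rim 5-cycle, so Aut(G) ≅ Aut(C_5) = D_5 of order 10.

D_5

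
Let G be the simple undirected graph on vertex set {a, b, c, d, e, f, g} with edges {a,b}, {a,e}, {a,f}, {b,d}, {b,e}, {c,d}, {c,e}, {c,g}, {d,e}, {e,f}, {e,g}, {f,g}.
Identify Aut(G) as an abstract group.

Vertex e is the unique vertex of degree 6; the remaining 6 vertices each have degree 3 and induce a cycle, so G is the wheel on 7 vertices with hub e. With the hub fixed, the remaining symmetry is that of the rim cycle C_6, giving the dihedral group D_6.

the dihedral group of order 12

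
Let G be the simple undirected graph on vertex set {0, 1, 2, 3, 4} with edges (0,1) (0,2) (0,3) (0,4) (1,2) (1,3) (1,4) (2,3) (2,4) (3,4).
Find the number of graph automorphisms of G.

120

Every vertex has degree 4, so G is the complete graph K_5. Any permutation of the 5 vertices preserves K_5, so Aut(K_5) = S_5 of order 5! = 120.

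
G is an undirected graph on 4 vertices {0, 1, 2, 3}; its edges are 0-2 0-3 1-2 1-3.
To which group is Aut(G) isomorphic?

G is 2-regular and connected on 4 vertices, i.e. the cycle C_4. The automorphisms of the 4-cycle are exactly the symmetries of a regular 4-gon: the dihedral group D_4, |D_4| = 8.

the dihedral group of order 8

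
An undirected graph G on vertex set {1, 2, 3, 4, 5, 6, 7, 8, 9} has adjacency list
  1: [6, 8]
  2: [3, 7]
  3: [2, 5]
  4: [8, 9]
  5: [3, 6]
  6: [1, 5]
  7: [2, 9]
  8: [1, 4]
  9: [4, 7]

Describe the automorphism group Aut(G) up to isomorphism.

D_9

Every vertex has degree 2 and the graph is connected, so G is the 9-cycle C_9. The automorphisms of the 9-cycle are exactly the symmetries of a regular 9-gon: the dihedral group D_9, |D_9| = 18.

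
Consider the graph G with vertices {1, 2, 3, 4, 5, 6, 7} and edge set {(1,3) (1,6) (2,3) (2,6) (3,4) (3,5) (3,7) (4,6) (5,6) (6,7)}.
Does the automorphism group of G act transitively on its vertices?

Automorphisms preserve degree, but G has vertices of degree 2 and vertices of degree 5; no automorphism maps one to the other, so G is not vertex-transitive.

No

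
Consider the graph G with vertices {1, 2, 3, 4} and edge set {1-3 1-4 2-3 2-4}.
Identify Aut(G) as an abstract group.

D_4

G is 2-regular and connected on 4 vertices, i.e. the cycle C_4. The automorphisms of the 4-cycle are exactly the symmetries of a regular 4-gon: the dihedral group D_4, |D_4| = 8.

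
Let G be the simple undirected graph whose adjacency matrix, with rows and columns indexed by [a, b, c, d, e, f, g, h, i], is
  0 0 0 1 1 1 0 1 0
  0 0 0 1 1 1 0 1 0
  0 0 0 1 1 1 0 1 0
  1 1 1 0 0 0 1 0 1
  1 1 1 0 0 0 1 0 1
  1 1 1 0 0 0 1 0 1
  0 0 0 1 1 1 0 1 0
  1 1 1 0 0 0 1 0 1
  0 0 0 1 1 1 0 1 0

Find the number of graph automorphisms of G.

2880

The vertices split by degree into {d, e, f, h} (degree 5) and {a, b, c, g, i} (degree 4); every edge runs between the two parts, so G is the complete bipartite graph K_{4,5}. The parts have unequal sizes, so no automorphism swaps them; each part is permuted independently, giving S_4 × S_5 of order 4!·5! = 2880.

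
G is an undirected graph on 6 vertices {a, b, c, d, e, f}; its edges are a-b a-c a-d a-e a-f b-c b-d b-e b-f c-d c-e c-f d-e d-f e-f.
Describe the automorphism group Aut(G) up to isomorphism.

Every vertex has degree 5, so G is the complete graph K_6. Every bijection on the vertex set is an automorphism of K_6; hence Aut(K_6) ≅ S_6, order 720.

S_6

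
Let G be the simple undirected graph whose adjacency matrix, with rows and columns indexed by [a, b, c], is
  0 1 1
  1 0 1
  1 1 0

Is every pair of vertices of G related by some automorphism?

Every vertex has degree 2, so G is the complete graph K_3. Any permutation of the 3 vertices preserves K_3, so Aut(K_3) = S_3 of order 3! = 6. Under this action every vertex can be carried to every other, so G is vertex-transitive.

Yes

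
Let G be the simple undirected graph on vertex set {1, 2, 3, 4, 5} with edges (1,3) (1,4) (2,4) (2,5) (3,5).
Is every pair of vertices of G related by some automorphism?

G is 2-regular and connected on 5 vertices, i.e. the cycle C_5. C_5 has 5 rotations and 5 reflections, so Aut(C_5) ≅ D_5 of order 10. This group acts transitively on the 5 vertices.

Yes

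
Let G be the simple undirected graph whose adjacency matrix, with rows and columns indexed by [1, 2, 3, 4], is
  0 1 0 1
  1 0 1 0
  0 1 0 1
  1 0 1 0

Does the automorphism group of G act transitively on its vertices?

Yes

G is 2-regular and bipartite on 2^2 = 4 vertices with girth 4; it is the hypercube graph Q_2. The symmetry group of the 2-cube is the hyperoctahedral group B_2 = Z_2 ≀ S_2, of order 2^2·2! = 8. This group acts transitively on the 4 vertices.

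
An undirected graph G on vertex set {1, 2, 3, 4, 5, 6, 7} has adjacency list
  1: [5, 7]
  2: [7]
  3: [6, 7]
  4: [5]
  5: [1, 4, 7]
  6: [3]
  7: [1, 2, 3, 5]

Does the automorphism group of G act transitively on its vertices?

No

Vertex 5 is the only vertex of degree 3, so every automorphism fixes it; G is not vertex-transitive.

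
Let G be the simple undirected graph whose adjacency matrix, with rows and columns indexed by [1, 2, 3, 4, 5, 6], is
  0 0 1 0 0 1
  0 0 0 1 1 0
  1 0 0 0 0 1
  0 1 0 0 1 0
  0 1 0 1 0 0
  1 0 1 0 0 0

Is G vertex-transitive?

Yes

G has two connected components, {2, 4, 5} and {1, 3, 6}; each is 2-regular, so G = C_3 ⊔ C_3. With two isomorphic components, Aut(G) = Aut(C_3) ≀ S_2 = (D_3 × D_3) ⋊ Z_2: permute each cycle by D_3, then optionally swap the two cycles. Order 2·(2·3)² = 72. Under this action every vertex can be carried to every other, so G is vertex-transitive.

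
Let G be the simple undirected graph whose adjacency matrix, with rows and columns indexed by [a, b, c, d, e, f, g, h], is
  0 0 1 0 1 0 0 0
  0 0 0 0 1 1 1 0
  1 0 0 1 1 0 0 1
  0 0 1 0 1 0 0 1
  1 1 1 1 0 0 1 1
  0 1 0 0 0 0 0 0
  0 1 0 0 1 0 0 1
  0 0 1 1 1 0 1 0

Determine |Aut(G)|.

Degrees alone do not determine every vertex (e.g. b and d both have degree 3), but their neighbour-degree multisets differ: N(b) has degrees [1, 3, 6] while N(d) has degrees [4, 4, 6]. Repeating this refinement separates all vertices, so the only automorphism is the identity.

1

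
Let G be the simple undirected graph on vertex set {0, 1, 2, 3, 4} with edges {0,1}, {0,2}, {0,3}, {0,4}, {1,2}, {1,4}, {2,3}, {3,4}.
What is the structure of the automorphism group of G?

Vertex 0 is the unique vertex of degree 4; the remaining 4 vertices each have degree 3 and induce a cycle, so G is the wheel on 5 vertices with hub 0. With the hub fixed, the remaining symmetry is that of the rim cycle C_4, giving the dihedral group D_4.

D_4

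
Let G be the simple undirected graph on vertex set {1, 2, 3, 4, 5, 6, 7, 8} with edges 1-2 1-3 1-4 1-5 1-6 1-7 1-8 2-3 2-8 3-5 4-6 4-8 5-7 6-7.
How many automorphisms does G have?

Vertex 1 is the unique vertex of degree 7; the remaining 7 vertices each have degree 3 and induce a cycle, so G is the wheel on 8 vertices with hub 1. With the hub fixed, the remaining symmetry is that of the rim cycle C_7, giving the dihedral group D_7.

14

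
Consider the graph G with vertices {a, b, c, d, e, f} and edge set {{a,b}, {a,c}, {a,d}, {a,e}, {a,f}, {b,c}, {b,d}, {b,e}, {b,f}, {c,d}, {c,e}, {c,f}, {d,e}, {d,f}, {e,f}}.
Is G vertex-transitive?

All 6 vertices are pairwise adjacent: G = K_6. Every bijection on the vertex set is an automorphism of K_6; hence Aut(K_6) ≅ S_6, order 720. This group acts transitively on the 6 vertices.

Yes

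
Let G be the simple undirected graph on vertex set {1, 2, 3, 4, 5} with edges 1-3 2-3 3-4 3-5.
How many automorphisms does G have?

Vertex 3 has degree 4 and every other vertex has degree 1, so G is the star K_{1,4} with centre 3. Any automorphism fixes the centre and permutes the 4 leaves freely, so Aut(G) ≅ S_4 of order 4! = 24.

24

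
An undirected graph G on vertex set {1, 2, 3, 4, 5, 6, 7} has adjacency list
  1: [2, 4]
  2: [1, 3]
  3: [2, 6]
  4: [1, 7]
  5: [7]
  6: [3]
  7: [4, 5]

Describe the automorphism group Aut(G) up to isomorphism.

C_2

The degree sequence is [2, 2, 2, 2, 1, 1, 2]; the two degree-1 vertices 5 and 6 are the ends of a path, so G = P_7. The only nontrivial automorphism of a path is the end-to-end reflection, so Aut(G) ≅ Z_2.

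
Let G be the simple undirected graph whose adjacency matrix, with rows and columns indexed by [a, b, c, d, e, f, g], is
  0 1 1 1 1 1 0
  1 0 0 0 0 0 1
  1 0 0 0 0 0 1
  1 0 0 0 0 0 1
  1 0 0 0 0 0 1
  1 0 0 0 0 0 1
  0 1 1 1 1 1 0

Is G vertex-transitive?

Automorphisms preserve degree, but G has vertices of degree 2 and vertices of degree 5; no automorphism maps one to the other, so G is not vertex-transitive.

No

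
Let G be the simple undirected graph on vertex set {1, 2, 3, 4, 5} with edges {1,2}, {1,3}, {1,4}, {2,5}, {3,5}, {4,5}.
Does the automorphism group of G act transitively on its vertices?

No

Automorphisms preserve degree, but G has vertices of degree 2 and vertices of degree 3; no automorphism maps one to the other, so G is not vertex-transitive.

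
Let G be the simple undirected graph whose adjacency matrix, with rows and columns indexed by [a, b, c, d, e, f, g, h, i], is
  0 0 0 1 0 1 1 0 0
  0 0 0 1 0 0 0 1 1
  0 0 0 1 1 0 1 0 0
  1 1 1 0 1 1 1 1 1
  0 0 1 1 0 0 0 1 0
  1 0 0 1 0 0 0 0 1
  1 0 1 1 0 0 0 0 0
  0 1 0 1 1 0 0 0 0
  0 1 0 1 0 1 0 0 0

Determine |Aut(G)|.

16

Vertex d is the unique vertex of degree 8; the remaining 8 vertices each have degree 3 and induce a cycle, so G is the wheel on 9 vertices with hub d. With the hub fixed, the remaining symmetry is that of the rim cycle C_8, giving the dihedral group D_8.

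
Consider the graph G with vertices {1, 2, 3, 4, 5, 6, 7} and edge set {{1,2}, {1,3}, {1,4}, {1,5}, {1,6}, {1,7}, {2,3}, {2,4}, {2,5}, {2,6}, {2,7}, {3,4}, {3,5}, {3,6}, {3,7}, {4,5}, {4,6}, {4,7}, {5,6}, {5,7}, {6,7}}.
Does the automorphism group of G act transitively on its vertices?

All 7 vertices are pairwise adjacent: G = K_7. Any permutation of the 7 vertices preserves K_7, so Aut(K_7) = S_7 of order 7! = 5040. Under this action every vertex can be carried to every other, so G is vertex-transitive.

Yes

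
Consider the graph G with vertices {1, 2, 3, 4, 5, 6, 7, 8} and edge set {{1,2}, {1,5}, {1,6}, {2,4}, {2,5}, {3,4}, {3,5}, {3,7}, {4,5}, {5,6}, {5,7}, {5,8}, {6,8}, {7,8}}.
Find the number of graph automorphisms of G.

Vertex 5 is the unique vertex of degree 7; the remaining 7 vertices each have degree 3 and induce a cycle, so G is the wheel on 8 vertices with hub 5. Every automorphism fixes the hub and acts on the rim 7-cycle, so Aut(G) ≅ Aut(C_7) = D_7 of order 14.

14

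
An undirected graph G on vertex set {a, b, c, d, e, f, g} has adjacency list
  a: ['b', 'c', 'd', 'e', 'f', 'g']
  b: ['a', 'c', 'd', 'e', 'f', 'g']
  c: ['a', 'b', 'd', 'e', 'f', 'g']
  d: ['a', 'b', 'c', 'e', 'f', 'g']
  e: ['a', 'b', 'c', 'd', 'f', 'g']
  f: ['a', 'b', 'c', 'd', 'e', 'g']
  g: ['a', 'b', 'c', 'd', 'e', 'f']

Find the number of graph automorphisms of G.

5040

Every vertex has degree 6, so G is the complete graph K_7. Every bijection on the vertex set is an automorphism of K_7; hence Aut(K_7) ≅ S_7, order 5040.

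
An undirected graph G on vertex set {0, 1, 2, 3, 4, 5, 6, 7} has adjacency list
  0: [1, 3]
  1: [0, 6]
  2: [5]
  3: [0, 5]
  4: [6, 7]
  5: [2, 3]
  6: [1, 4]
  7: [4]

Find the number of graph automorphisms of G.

2

The degree sequence is [2, 2, 1, 2, 2, 2, 2, 1]; the two degree-1 vertices 2 and 7 are the ends of a path, so G = P_8. A path has exactly one nontrivial symmetry — reversal — giving Aut(G) of order 2.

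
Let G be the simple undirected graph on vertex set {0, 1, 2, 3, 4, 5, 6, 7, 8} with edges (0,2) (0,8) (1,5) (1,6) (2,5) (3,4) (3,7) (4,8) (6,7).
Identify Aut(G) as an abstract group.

Every vertex has degree 2 and the graph is connected, so G is the 9-cycle C_9. The automorphisms of the 9-cycle are exactly the symmetries of a regular 9-gon: the dihedral group D_9, |D_9| = 18.

D_9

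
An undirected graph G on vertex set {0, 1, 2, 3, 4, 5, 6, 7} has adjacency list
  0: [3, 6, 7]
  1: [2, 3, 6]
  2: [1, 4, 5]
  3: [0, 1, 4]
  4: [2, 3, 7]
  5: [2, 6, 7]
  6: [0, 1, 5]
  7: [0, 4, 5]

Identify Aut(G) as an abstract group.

G is 3-regular and bipartite on 2^3 = 8 vertices with girth 4; it is the hypercube graph Q_3. The symmetry group of the 3-cube is the hyperoctahedral group B_3 = Z_2 ≀ S_3, of order 2^3·3! = 48.

the hyperoctahedral group B_3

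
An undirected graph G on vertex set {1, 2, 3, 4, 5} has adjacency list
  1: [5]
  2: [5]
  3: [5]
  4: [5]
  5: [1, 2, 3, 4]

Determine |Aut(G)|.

24

Vertex 5 has degree 4 and every other vertex has degree 1, so G is the star K_{1,4} with centre 5. The 4 leaves are pairwise interchangeable while the centre is fixed, giving Aut(G) = S_4.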